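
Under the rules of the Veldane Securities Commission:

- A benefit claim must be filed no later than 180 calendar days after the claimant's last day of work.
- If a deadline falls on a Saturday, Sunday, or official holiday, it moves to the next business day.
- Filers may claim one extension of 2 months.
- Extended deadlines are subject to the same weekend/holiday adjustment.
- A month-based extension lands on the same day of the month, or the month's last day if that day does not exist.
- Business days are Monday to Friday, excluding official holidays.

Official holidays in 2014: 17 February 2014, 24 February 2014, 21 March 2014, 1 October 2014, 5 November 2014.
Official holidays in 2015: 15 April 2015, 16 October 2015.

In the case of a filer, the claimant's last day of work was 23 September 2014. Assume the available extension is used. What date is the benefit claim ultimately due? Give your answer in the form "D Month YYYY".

25 May 2015

Trigger date 23 September 2014 + 180 calendar days = 22 March 2015.
Because 22 March 2015 is a Sunday, the deadline becomes 23 March 2015 (Monday).
Applying the 2 months extension: 2 months after 23 March 2015 is 23 May 2015.
Because 23 May 2015 is a Saturday, the deadline becomes 25 May 2015 (Monday).
The final due date is 25 May 2015.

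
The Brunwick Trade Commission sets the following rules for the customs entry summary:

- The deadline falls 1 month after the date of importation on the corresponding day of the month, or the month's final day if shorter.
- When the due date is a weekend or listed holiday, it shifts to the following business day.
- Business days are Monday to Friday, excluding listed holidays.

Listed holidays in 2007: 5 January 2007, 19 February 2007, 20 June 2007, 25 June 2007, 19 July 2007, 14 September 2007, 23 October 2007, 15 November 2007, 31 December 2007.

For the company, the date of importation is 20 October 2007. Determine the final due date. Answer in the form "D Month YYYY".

20 November 2007

Moving 1 month forward from 20 October 2007 on the corresponding day gives 20 November 2007.
20 November 2007 is a Tuesday and not a listed holiday, so it stands.
The final due date is 20 November 2007.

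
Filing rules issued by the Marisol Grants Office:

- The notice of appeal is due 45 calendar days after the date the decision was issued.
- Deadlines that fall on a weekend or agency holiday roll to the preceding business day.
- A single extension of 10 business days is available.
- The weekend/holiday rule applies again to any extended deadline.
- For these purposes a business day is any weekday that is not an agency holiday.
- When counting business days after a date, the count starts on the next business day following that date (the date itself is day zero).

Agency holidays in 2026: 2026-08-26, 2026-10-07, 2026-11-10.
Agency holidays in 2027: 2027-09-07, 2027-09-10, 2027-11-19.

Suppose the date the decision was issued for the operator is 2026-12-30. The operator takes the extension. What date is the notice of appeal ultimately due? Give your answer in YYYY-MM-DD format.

Adding 45 calendar days to 2026-12-30 gives 2027-02-13.
2027-02-13 is a Saturday, so it moves to the preceding business day, 2027-02-12 (Friday).
Applying the 10-business-day extension: 10 business days after 2027-02-12 is 2027-02-26.
2027-02-26 (Friday) is already a business day.
So the filing is due 2027-02-26.

2027-02-26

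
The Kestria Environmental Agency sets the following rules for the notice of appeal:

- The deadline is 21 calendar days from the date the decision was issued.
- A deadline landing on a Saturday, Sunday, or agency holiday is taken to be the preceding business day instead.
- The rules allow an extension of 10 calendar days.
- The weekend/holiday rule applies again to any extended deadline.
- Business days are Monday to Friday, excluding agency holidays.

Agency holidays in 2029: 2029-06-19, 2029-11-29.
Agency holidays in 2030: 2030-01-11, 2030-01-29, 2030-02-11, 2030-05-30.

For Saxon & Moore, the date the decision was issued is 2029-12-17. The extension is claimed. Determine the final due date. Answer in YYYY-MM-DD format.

2030-01-17

From 2029-12-17, 21 calendar days later is 2030-01-07.
Since 2030-01-07 is a Monday and not a holiday, the date is unchanged.
The 10-calendar-day extension moves the deadline from 2030-01-07 to 2030-01-17.
2030-01-17 (Thursday) is already a business day.
Deadline: 2030-01-17.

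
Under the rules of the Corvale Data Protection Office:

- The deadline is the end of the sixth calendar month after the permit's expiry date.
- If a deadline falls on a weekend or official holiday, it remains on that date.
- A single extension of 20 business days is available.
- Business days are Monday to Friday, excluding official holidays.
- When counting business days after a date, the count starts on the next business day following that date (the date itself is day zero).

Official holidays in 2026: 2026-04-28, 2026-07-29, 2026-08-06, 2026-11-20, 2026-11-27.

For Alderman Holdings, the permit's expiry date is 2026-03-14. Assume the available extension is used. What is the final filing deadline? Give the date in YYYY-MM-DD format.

6 months after 2026-03-14 is September 2026; that month ends on 2026-09-30.
No adjustment is made for weekends or holidays, so 2026-09-30 stands.
Applying the 20-business-day extension: 20 business days after 2026-09-30 is 2026-10-28.
2026-10-28 is a Wednesday; no weekend or holiday adjustment applies.
So the filing is due 2026-10-28.

2026-10-28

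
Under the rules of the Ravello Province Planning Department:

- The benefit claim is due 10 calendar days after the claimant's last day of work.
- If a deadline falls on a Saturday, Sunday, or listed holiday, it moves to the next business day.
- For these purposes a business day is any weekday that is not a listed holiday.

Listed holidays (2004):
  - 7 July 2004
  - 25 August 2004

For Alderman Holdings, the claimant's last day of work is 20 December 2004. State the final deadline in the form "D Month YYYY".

30 December 2004

Trigger date 20 December 2004 + 10 calendar days = 30 December 2004.
Since 30 December 2004 is a Thursday and not a holiday, the date is unchanged.
So the filing is due 30 December 2004.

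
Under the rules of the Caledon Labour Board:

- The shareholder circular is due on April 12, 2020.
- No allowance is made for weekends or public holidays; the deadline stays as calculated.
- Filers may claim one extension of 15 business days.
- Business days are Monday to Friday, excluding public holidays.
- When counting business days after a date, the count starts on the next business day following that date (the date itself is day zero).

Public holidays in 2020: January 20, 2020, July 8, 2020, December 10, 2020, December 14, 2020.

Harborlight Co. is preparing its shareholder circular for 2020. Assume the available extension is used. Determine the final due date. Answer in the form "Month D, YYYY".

May 1, 2020

Start from the fixed due date, April 12, 2020.
April 12, 2020 falls on a Sunday. The rules make no weekend/holiday allowance, so it remains April 12, 2020.
Counting 15 further business days from April 12, 2020 reaches May 1, 2020.
May 1, 2020 falls on a Friday. The rules make no weekend/holiday allowance, so it remains May 1, 2020.
Final deadline: May 1, 2020.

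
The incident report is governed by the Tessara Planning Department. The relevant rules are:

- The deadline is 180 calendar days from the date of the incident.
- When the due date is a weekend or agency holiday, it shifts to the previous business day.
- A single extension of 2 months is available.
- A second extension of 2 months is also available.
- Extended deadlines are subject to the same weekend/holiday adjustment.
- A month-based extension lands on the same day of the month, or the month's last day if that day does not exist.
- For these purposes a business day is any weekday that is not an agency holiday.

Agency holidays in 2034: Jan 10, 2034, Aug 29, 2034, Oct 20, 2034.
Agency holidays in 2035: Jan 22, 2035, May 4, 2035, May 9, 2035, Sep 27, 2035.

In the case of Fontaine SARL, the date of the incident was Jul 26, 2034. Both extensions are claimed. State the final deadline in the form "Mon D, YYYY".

May 18, 2035

Adding 180 calendar days to Jul 26, 2034 gives Jan 22, 2035.
Jan 22, 2035 is a listed holiday; the preceding business day is Jan 19, 2035 (Friday).
Add 2 months to Jan 19, 2035: Mar 19, 2035.
Mar 19, 2035 is a Monday and not a listed holiday, so it stands.
Add 2 months to Mar 19, 2035: May 19, 2035.
May 19, 2035 falls on a Saturday. Rolling to the preceding business day gives May 18, 2035, a Friday.
So the filing is due May 18, 2035.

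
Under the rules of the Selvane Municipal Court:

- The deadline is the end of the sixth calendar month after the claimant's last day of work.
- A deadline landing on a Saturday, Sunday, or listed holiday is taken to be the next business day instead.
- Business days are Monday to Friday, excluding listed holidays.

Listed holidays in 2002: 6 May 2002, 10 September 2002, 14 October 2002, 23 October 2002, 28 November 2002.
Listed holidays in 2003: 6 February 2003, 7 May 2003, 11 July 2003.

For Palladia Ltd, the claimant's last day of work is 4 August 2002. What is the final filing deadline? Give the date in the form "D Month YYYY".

28 February 2003

6 months after 4 August 2002 is February 2003; that month ends on 28 February 2003.
28 February 2003 falls on a Friday, which is a business day, so no adjustment is needed.
Final deadline: 28 February 2003.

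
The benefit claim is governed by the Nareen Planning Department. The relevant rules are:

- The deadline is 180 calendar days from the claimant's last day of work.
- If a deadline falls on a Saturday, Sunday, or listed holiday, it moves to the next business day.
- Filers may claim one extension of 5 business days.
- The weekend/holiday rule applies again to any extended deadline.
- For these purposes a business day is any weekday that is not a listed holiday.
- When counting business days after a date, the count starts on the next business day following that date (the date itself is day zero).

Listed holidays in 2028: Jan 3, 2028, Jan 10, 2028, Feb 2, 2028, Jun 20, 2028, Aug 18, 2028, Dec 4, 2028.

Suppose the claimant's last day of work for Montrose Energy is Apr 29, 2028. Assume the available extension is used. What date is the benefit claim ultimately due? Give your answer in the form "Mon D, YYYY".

Nov 2, 2028

Adding 180 calendar days to Apr 29, 2028 gives Oct 26, 2028.
Oct 26, 2028 falls on a Thursday, which is a business day, so no adjustment is needed.
The 5-business-day extension runs from Oct 26, 2028 to Nov 2, 2028.
Nov 2, 2028 (Thursday) is already a business day.
So the filing is due Nov 2, 2028.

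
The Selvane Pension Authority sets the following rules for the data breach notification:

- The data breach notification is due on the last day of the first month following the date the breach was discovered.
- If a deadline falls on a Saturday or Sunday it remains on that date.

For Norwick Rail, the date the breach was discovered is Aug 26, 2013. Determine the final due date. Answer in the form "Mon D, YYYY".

Sep 30, 2013

The first month after Aug 26, 2013 is September 2013, whose last day is Sep 30, 2013.
Sep 30, 2013 falls on a Monday. The rules make no weekend/holiday allowance, so it remains Sep 30, 2013.
The final due date is Sep 30, 2013.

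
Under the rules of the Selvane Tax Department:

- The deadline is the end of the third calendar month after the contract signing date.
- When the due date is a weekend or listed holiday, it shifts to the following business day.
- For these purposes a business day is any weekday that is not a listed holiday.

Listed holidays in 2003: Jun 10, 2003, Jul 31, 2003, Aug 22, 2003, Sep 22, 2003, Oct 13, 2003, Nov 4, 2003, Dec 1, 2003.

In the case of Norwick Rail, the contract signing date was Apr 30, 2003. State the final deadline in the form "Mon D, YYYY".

3 months after Apr 30, 2003 falls in July 2003; the last day of that month is Jul 31, 2003.
Jul 31, 2003 falls on a listed holiday. Rolling to the next business day gives Aug 1, 2003, a Friday.
So the filing is due Aug 1, 2003.

Aug 1, 2003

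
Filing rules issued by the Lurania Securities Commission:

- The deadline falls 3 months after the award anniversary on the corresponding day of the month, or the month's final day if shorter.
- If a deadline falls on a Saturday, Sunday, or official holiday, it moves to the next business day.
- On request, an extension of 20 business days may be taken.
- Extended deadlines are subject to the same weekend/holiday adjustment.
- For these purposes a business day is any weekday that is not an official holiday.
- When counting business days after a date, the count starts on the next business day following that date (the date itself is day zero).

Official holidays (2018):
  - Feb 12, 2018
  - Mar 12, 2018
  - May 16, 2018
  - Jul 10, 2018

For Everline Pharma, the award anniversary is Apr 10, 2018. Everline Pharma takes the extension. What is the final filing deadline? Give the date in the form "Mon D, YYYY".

3 months after Apr 10, 2018, on the same day of the month, is Jul 10, 2018.
Jul 10, 2018 falls on a listed holiday. Rolling to the next business day gives Jul 11, 2018, a Wednesday.
Applying the 20-business-day extension: 20 business days after Jul 11, 2018 is Aug 8, 2018.
Aug 8, 2018 falls on a Wednesday, which is a business day, so no adjustment is needed.
So the filing is due Aug 8, 2018.

Aug 8, 2018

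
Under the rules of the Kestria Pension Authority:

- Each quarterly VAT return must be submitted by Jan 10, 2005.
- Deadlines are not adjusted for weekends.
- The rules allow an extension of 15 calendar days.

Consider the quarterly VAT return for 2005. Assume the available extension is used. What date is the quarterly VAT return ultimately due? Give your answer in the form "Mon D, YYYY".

The stated deadline is Jan 10, 2005.
No adjustment is made for weekends or holidays, so Jan 10, 2005 stands.
The 15-calendar-day extension moves the deadline from Jan 10, 2005 to Jan 25, 2005.
No adjustment is made for weekends or holidays, so Jan 25, 2005 stands.
Final deadline: Jan 25, 2005.

Jan 25, 2005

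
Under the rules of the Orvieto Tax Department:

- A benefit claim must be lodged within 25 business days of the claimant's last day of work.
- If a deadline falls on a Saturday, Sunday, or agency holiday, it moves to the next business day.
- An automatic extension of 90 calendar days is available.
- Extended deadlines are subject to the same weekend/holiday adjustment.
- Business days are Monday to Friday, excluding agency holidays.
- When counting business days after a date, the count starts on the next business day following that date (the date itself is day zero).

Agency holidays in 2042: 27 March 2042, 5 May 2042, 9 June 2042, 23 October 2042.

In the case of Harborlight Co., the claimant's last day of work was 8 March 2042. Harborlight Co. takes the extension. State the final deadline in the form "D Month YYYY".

14 July 2042

Starting the day after 8 March 2042 and counting 25 business days lands on 14 April 2042.
14 April 2042 (Monday) is already a business day.
The 90-calendar-day extension moves the deadline from 14 April 2042 to 13 July 2042.
13 July 2042 is a Sunday; the next business day is 14 July 2042 (Monday).
So the filing is due 14 July 2042.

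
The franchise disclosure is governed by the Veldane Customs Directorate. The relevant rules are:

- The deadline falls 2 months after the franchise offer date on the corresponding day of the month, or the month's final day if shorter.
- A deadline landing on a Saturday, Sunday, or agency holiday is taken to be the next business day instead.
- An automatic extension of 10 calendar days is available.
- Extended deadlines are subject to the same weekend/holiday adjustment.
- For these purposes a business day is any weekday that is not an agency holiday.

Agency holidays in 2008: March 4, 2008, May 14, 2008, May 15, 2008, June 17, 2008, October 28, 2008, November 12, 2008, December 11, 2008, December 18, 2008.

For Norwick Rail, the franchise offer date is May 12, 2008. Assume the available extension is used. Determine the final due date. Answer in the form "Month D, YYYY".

July 24, 2008

2 months from May 12, 2008 is July 12, 2008.
Because July 12, 2008 is a Saturday, the deadline becomes July 14, 2008 (Monday).
Add the 10 calendar-day extension to July 14, 2008: July 24, 2008.
July 24, 2008 falls on a Thursday, which is a business day, so no adjustment is needed.
The final due date is July 24, 2008.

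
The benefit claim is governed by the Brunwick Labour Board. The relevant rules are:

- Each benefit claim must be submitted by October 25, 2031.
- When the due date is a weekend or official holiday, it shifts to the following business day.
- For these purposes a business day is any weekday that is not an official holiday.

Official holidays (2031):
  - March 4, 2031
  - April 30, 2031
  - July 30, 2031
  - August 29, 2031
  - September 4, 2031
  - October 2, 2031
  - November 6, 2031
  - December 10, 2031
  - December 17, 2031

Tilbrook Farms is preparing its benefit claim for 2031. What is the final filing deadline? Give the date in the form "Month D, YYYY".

October 27, 2031

The stated deadline is October 25, 2031.
October 25, 2031 falls on a Saturday. Rolling to the next business day gives October 27, 2031, a Monday.
So the filing is due October 27, 2031.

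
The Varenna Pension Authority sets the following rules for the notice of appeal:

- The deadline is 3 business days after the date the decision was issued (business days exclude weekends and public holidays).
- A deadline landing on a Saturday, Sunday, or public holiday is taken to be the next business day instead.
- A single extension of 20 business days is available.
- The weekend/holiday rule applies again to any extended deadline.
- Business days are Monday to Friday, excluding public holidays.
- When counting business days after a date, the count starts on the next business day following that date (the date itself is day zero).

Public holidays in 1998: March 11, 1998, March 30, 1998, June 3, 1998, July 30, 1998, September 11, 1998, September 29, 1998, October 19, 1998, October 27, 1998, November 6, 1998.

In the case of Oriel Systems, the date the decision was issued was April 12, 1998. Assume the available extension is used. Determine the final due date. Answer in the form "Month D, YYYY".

May 13, 1998

Counting 3 business days after April 12, 1998 (skipping weekends and listed holidays) reaches April 15, 1998.
April 15, 1998 falls on a Wednesday, which is a business day, so no adjustment is needed.
Applying the 20-business-day extension: 20 business days after April 15, 1998 is May 13, 1998.
May 13, 1998 (Wednesday) is already a business day.
The final due date is May 13, 1998.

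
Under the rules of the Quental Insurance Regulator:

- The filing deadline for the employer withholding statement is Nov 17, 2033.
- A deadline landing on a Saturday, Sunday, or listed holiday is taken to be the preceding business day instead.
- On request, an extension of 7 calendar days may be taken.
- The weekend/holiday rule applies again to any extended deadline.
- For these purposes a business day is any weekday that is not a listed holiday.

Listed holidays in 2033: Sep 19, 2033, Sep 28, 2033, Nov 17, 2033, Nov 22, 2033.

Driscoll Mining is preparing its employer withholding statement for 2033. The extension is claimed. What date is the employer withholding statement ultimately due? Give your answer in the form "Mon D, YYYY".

Nov 23, 2033

The stated deadline is Nov 17, 2033.
Nov 17, 2033 is a listed holiday, so it moves to the preceding business day, Nov 16, 2033 (Wednesday).
Add the 7 calendar-day extension to Nov 16, 2033: Nov 23, 2033.
Since Nov 23, 2033 is a Wednesday and not a holiday, the date is unchanged.
The final due date is Nov 23, 2033.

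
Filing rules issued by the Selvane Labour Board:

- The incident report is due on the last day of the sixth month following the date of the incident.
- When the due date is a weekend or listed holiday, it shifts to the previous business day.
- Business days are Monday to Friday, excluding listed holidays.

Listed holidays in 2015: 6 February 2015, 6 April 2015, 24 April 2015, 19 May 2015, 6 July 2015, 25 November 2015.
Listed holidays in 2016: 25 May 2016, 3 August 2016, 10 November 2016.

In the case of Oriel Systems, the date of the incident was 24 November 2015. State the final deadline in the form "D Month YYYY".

31 May 2016

The sixth month after 24 November 2015 is May 2016, whose last day is 31 May 2016.
31 May 2016 (Tuesday) is already a business day.
Deadline: 31 May 2016.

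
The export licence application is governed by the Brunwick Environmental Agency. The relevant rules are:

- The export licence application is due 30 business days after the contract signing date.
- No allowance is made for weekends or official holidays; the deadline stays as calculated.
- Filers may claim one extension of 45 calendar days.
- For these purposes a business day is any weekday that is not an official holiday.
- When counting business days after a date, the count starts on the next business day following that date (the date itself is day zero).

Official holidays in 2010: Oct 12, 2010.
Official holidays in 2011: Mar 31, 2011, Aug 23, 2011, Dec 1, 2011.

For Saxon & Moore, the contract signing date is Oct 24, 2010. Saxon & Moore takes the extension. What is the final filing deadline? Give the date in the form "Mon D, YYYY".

Starting the day after Oct 24, 2010 and counting 30 business days lands on Dec 3, 2010.
No adjustment is made for weekends or holidays, so Dec 3, 2010 stands.
With the 45-day extension, Dec 3, 2010 becomes Jan 17, 2011.
Jan 17, 2011 falls on a Monday. The rules make no weekend/holiday allowance, so it remains Jan 17, 2011.
Final deadline: Jan 17, 2011.

Jan 17, 2011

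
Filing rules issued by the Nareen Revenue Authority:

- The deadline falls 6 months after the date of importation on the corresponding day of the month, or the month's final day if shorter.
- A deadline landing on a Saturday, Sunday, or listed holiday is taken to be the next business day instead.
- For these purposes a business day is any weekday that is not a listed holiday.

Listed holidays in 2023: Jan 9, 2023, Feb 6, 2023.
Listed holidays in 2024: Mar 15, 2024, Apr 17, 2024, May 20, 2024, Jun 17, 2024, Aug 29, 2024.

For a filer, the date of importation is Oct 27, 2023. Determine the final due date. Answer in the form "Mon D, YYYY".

6 months from Oct 27, 2023 is Apr 27, 2024.
Apr 27, 2024 is a Saturday, so it moves to the next business day, Apr 29, 2024 (Monday).
Deadline: Apr 29, 2024.

Apr 29, 2024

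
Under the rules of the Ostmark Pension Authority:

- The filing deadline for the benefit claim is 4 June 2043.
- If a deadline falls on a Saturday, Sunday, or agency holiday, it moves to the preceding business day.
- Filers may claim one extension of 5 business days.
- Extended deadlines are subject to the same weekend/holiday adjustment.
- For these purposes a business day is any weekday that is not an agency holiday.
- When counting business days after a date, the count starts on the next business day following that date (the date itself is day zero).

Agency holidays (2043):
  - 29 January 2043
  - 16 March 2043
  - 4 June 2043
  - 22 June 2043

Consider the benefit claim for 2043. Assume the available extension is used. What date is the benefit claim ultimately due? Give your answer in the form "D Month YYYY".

Start from the fixed due date, 4 June 2043.
4 June 2043 is a listed holiday; the preceding business day is 3 June 2043 (Wednesday).
Counting 5 further business days from 3 June 2043 reaches 11 June 2043.
11 June 2043 is a Thursday and not a listed holiday, so it stands.
The final due date is 11 June 2043.

11 June 2043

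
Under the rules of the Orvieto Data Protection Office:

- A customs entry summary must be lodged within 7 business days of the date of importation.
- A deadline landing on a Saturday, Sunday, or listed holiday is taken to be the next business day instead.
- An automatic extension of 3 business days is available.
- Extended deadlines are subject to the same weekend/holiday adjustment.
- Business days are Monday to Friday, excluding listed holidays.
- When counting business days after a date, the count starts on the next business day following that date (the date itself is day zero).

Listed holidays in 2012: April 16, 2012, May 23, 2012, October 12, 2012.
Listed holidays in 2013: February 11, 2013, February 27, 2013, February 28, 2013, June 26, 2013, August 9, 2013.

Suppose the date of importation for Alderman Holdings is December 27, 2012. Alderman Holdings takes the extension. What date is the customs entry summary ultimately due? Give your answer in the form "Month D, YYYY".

January 10, 2013

7 business days after December 27, 2012, excluding weekends and holidays, is January 7, 2013.
January 7, 2013 (Monday) is already a business day.
Applying the 3-business-day extension: 3 business days after January 7, 2013 is January 10, 2013.
Since January 10, 2013 is a Thursday and not a holiday, the date is unchanged.
Deadline: January 10, 2013.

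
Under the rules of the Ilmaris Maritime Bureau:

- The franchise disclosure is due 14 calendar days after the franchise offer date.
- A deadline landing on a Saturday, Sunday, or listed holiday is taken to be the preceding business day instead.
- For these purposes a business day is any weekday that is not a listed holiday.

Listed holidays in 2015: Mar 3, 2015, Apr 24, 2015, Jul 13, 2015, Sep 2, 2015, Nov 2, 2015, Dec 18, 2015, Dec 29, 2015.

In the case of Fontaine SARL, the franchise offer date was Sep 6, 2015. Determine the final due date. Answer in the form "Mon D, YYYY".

Trigger date Sep 6, 2015 + 14 calendar days = Sep 20, 2015.
Sep 20, 2015 is a Sunday, so it moves to the preceding business day, Sep 18, 2015 (Friday).
So the filing is due Sep 18, 2015.

Sep 18, 2015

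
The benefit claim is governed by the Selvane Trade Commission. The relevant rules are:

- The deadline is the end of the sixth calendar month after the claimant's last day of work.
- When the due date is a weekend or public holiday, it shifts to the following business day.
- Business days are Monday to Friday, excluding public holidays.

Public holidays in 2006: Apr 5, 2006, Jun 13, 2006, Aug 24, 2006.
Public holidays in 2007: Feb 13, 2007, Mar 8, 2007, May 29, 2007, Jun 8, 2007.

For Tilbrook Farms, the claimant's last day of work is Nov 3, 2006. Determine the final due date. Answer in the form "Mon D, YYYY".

May 31, 2007

6 months after Nov 3, 2006 is May 2007; that month ends on May 31, 2007.
May 31, 2007 (Thursday) is already a business day.
The final due date is May 31, 2007.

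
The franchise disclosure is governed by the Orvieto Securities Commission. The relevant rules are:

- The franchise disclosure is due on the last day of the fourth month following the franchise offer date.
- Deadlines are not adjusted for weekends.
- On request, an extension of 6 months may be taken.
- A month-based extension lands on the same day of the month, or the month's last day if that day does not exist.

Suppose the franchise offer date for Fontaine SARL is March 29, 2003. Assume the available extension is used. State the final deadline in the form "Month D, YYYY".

January 31, 2004

4 months after March 29, 2003 falls in July 2003; the last day of that month is July 31, 2003.
July 31, 2003 is a Thursday; no weekend or holiday adjustment applies.
The 6 months extension carries July 31, 2003 to January 31, 2004.
January 31, 2004 falls on a Saturday. The rules make no weekend/holiday allowance, so it remains January 31, 2004.
So the filing is due January 31, 2004.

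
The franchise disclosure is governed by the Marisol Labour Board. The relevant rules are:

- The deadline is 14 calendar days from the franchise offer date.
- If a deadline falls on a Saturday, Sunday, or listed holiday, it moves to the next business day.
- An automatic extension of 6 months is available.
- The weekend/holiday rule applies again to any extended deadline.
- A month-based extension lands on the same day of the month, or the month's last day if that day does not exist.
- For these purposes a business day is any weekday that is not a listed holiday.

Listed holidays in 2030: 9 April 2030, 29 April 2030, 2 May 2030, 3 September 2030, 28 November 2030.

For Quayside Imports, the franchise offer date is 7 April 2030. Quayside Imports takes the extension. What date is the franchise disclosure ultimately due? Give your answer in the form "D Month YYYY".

Trigger date 7 April 2030 + 14 calendar days = 21 April 2030.
21 April 2030 is a Sunday; the next business day is 22 April 2030 (Monday).
Add 6 months to 22 April 2030: 22 October 2030.
22 October 2030 is a Tuesday and not a listed holiday, so it stands.
So the filing is due 22 October 2030.

22 October 2030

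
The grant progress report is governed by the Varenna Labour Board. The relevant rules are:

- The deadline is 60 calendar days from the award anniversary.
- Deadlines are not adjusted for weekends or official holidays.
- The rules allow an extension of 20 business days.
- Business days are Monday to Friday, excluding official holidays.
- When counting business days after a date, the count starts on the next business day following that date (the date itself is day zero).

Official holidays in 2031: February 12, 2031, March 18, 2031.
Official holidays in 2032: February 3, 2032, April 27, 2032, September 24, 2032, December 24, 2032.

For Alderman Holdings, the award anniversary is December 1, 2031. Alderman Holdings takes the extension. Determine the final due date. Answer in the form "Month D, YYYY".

March 1, 2032

Adding 60 calendar days to December 1, 2031 gives January 30, 2032.
January 30, 2032 falls on a Friday. The rules make no weekend/holiday allowance, so it remains January 30, 2032.
The 20-business-day extension runs from January 30, 2032 to March 1, 2032.
March 1, 2032 is a Monday; no weekend or holiday adjustment applies.
Deadline: March 1, 2032.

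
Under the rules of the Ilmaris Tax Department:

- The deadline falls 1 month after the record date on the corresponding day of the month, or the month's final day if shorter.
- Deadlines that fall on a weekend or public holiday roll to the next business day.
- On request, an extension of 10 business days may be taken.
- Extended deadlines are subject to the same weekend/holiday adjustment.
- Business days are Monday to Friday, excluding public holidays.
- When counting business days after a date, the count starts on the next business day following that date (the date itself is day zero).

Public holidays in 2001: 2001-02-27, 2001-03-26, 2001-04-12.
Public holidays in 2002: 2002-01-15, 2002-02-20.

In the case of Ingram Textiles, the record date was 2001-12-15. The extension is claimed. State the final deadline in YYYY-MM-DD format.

1 month after 2001-12-15, on the same day of the month, is 2002-01-15.
2002-01-15 is a listed holiday, so it moves to the next business day, 2002-01-16 (Wednesday).
Counting 10 further business days from 2002-01-16 reaches 2002-01-30.
2002-01-30 falls on a Wednesday, which is a business day, so no adjustment is needed.
Deadline: 2002-01-30.

2002-01-30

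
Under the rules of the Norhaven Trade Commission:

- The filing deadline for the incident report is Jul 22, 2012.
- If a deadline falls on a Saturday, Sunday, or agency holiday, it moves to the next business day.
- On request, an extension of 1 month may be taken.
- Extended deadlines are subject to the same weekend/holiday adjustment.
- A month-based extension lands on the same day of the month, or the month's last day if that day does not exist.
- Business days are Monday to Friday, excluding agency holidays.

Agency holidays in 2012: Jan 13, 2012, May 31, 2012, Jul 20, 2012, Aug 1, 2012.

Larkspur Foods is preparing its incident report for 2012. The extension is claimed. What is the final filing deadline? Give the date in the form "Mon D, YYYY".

The stated deadline is Jul 22, 2012.
Because Jul 22, 2012 is a Sunday, the deadline becomes Jul 23, 2012 (Monday).
The 1 month extension carries Jul 23, 2012 to Aug 23, 2012.
Aug 23, 2012 (Thursday) is already a business day.
The final due date is Aug 23, 2012.

Aug 23, 2012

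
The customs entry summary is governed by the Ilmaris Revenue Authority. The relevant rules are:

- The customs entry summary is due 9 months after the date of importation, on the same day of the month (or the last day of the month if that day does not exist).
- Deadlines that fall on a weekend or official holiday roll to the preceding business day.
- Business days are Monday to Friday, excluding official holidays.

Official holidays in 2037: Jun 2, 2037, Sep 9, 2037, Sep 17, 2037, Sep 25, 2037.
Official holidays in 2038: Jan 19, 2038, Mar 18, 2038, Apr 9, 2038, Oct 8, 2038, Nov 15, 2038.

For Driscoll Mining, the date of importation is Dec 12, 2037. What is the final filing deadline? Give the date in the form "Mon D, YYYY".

Sep 10, 2038

Moving 9 months forward from Dec 12, 2037 on the corresponding day gives Sep 12, 2038.
Sep 12, 2038 falls on a Sunday. Rolling to the preceding business day gives Sep 10, 2038, a Friday.
So the filing is due Sep 10, 2038.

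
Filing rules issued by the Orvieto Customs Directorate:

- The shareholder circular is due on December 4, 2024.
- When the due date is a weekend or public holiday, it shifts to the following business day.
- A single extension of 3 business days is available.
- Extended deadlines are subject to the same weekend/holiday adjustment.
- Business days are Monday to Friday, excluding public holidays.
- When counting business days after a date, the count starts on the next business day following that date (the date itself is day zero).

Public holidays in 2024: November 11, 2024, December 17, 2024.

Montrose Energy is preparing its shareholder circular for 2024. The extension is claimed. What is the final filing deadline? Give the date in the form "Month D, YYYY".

December 9, 2024

The stated deadline is December 4, 2024.
Since December 4, 2024 is a Wednesday and not a holiday, the date is unchanged.
Applying the 3-business-day extension: 3 business days after December 4, 2024 is December 9, 2024.
December 9, 2024 falls on a Monday, which is a business day, so no adjustment is needed.
Final deadline: December 9, 2024.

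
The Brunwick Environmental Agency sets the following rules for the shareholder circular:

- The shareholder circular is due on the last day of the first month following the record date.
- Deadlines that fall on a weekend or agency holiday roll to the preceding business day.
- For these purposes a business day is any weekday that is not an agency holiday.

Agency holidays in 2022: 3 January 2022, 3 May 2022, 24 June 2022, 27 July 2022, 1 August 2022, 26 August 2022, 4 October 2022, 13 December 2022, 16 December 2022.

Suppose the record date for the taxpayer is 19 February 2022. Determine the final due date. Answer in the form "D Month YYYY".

31 March 2022

The first month after 19 February 2022 is March 2022, whose last day is 31 March 2022.
31 March 2022 (Thursday) is already a business day.
The final due date is 31 March 2022.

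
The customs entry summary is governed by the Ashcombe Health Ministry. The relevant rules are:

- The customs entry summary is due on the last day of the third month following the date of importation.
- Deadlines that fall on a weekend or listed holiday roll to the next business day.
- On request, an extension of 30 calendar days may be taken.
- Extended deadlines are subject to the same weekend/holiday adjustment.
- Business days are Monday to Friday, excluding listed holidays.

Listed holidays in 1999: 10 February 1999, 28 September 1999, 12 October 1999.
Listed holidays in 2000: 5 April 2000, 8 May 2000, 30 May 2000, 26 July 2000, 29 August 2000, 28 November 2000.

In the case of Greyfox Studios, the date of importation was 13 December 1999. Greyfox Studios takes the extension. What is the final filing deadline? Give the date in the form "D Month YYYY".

1 May 2000

3 months after 13 December 1999 falls in March 2000; the last day of that month is 31 March 2000.
31 March 2000 falls on a Friday, which is a business day, so no adjustment is needed.
Applying the 30-calendar-day extension: 31 March 2000 + 30 days = 30 April 2000.
Because 30 April 2000 is a Sunday, the deadline becomes 1 May 2000 (Monday).
So the filing is due 1 May 2000.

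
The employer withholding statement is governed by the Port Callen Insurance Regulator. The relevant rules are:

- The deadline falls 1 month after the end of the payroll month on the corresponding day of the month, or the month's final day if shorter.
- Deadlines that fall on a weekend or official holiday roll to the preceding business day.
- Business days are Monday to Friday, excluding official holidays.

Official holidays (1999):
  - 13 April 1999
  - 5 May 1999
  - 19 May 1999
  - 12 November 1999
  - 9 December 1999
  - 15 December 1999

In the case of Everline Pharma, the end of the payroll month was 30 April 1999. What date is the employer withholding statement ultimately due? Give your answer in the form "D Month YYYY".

Moving 1 month forward from 30 April 1999 on the corresponding day gives 30 May 1999.
Because 30 May 1999 is a Sunday, the deadline becomes 28 May 1999 (Friday).
Final deadline: 28 May 1999.

28 May 1999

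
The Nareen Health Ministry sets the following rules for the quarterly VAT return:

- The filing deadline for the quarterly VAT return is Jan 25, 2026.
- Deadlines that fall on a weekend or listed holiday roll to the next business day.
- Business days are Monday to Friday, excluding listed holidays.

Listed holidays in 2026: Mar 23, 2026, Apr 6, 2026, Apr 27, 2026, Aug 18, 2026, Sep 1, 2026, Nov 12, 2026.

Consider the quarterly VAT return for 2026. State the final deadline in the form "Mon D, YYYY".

The statutory due date is Jan 25, 2026.
Jan 25, 2026 is a Sunday; the next business day is Jan 26, 2026 (Monday).
So the filing is due Jan 26, 2026.

Jan 26, 2026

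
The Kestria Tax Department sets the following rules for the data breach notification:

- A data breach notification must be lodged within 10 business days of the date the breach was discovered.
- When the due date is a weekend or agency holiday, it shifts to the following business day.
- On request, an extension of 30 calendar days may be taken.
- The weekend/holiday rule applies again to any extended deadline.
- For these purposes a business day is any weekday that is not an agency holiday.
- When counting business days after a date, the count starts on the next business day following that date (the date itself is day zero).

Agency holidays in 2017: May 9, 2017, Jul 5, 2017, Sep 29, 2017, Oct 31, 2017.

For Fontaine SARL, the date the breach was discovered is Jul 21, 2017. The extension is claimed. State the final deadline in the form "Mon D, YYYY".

Sep 4, 2017

10 business days after Jul 21, 2017, excluding weekends and holidays, is Aug 4, 2017.
Aug 4, 2017 falls on a Friday, which is a business day, so no adjustment is needed.
The 30-calendar-day extension moves the deadline from Aug 4, 2017 to Sep 3, 2017.
Sep 3, 2017 is a Sunday, so it moves to the next business day, Sep 4, 2017 (Monday).
Final deadline: Sep 4, 2017.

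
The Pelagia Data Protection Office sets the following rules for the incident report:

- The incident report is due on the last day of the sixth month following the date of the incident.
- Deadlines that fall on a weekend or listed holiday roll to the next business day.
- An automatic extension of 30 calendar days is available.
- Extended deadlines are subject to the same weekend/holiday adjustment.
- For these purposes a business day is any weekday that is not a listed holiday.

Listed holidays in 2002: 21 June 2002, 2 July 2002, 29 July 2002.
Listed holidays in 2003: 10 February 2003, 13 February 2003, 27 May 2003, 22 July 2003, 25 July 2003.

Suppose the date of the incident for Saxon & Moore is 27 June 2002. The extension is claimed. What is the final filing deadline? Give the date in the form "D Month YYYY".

The sixth month after 27 June 2002 is December 2002, whose last day is 31 December 2002.
Since 31 December 2002 is a Tuesday and not a holiday, the date is unchanged.
Add the 30 calendar-day extension to 31 December 2002: 30 January 2003.
30 January 2003 (Thursday) is already a business day.
Deadline: 30 January 2003.

30 January 2003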